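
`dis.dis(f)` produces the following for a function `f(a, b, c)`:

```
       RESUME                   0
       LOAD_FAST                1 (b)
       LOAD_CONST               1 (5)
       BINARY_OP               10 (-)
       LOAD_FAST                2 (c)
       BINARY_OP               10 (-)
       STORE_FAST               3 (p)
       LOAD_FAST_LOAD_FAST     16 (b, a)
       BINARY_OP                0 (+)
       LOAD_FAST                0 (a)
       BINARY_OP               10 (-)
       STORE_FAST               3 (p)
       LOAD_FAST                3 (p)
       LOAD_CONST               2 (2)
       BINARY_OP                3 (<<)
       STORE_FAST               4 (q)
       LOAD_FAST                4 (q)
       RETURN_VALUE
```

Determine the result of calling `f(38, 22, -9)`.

LOAD_FAST b → push 22. Stack: [22]
LOAD_CONST → push 5. Stack: [22, 5]
BINARY_OP - → 22 - 5 = 17. Stack: [17]
LOAD_FAST c → push -9. Stack: [17, -9]
BINARY_OP - → 17 - -9 = 26. Stack: [26]
STORE_FAST p → p=26. Stack: []
LOAD_FAST_LOAD_FAST b,a → push 22,38. Stack: [22, 38]
BINARY_OP + → 22 + 38 = 60. Stack: [60]
LOAD_FAST a → push 38. Stack: [60, 38]
BINARY_OP - → 60 - 38 = 22. Stack: [22]
STORE_FAST p → p=22. Stack: []
LOAD_FAST p → push 22. Stack: [22]
LOAD_CONST → push 2. Stack: [22, 2]
BINARY_OP << → 22 << 2 = 88. Stack: [88]
STORE_FAST q → q=88. Stack: []
LOAD_FAST q → push 88. Stack: [88]
RETURN_VALUE → return 88.

88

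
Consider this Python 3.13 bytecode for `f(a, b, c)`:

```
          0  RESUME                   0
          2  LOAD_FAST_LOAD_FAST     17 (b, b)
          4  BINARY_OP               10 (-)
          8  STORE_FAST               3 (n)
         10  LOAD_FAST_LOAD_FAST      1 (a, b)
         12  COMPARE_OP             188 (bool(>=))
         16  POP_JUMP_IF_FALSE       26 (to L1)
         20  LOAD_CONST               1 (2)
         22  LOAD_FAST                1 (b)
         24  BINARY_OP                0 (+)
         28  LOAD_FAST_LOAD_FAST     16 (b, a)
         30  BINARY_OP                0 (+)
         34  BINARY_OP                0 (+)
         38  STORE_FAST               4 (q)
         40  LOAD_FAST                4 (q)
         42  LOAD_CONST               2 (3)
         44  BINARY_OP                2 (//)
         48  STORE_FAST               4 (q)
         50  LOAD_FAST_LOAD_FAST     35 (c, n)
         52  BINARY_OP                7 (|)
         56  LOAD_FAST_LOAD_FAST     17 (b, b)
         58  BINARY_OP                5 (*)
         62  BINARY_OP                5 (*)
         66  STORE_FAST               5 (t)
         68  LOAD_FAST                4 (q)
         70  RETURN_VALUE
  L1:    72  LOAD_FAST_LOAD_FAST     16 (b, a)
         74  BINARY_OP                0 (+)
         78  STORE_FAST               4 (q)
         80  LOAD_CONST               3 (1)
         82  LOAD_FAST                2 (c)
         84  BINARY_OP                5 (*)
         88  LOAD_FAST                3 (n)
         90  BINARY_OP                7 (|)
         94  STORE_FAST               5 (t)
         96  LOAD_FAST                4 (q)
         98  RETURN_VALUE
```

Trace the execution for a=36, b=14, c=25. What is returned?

LOAD_FAST_LOAD_FAST b,b → push 14,14. Stack: [14, 14]
BINARY_OP - → 14 - 14 = 0. Stack: [0]
STORE_FAST n → n=0. Stack: []
LOAD_FAST_LOAD_FAST a,b → push 36,14. Stack: [36, 14]
COMPARE_OP bool(>=) → 36 vs 14 = True. Stack: [True]
POP_JUMP_IF_FALSE → pop True; no jump. Stack: []
LOAD_CONST → push 2. Stack: [2]
LOAD_FAST b → push 14. Stack: [2, 14]
BINARY_OP + → 2 + 14 = 16. Stack: [16]
LOAD_FAST_LOAD_FAST b,a → push 14,36. Stack: [16, 14, 36]
BINARY_OP + → 14 + 36 = 50. Stack: [16, 50]
BINARY_OP + → 16 + 50 = 66. Stack: [66]
STORE_FAST q → q=66. Stack: []
LOAD_FAST q → push 66. Stack: [66]
LOAD_CONST → push 3. Stack: [66, 3]
BINARY_OP // → 66 // 3 = 22. Stack: [22]
STORE_FAST q → q=22. Stack: []
LOAD_FAST_LOAD_FAST c,n → push 25,0. Stack: [25, 0]
BINARY_OP | → 25 | 0 = 25. Stack: [25]
LOAD_FAST_LOAD_FAST b,b → push 14,14. Stack: [25, 14, 14]
BINARY_OP * → 14 * 14 = 196. Stack: [25, 196]
BINARY_OP * → 25 * 196 = 4900. Stack: [4900]
STORE_FAST t → t=4900. Stack: []
LOAD_FAST q → push 22. Stack: [22]
RETURN_VALUE → return 22.

22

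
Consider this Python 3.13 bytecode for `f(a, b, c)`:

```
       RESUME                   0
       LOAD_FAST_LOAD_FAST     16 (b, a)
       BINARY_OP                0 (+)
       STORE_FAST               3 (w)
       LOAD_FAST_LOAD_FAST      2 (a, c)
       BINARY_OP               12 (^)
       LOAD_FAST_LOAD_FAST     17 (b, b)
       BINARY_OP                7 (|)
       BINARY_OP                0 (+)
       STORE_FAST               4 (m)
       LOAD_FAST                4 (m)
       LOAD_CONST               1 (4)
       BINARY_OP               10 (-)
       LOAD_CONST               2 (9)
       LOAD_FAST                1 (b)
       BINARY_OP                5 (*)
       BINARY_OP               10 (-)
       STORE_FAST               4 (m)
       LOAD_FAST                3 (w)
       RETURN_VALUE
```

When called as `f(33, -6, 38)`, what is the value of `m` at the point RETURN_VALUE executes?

LOAD_FAST_LOAD_FAST b,a → push -6,33. Stack: [-6, 33]
BINARY_OP + → -6 + 33 = 27. Stack: [27]
STORE_FAST w → w=27. Stack: []
LOAD_FAST_LOAD_FAST a,c → push 33,38. Stack: [33, 38]
BINARY_OP ^ → 33 ^ 38 = 7. Stack: [7]
LOAD_FAST_LOAD_FAST b,b → push -6,-6. Stack: [7, -6, -6]
BINARY_OP | → -6 | -6 = -6. Stack: [7, -6]
BINARY_OP + → 7 + -6 = 1. Stack: [1]
STORE_FAST m → m=1. Stack: []
LOAD_FAST m → push 1. Stack: [1]
LOAD_CONST → push 4. Stack: [1, 4]
BINARY_OP - → 1 - 4 = -3. Stack: [-3]
LOAD_CONST → push 9. Stack: [-3, 9]
LOAD_FAST b → push -6. Stack: [-3, 9, -6]
BINARY_OP * → 9 * -6 = -54. Stack: [-3, -54]
BINARY_OP - → -3 - -54 = 51. Stack: [51]
STORE_FAST m → m=51. Stack: []
LOAD_FAST w → push 27. Stack: [27]
RETURN_VALUE → return 27.

51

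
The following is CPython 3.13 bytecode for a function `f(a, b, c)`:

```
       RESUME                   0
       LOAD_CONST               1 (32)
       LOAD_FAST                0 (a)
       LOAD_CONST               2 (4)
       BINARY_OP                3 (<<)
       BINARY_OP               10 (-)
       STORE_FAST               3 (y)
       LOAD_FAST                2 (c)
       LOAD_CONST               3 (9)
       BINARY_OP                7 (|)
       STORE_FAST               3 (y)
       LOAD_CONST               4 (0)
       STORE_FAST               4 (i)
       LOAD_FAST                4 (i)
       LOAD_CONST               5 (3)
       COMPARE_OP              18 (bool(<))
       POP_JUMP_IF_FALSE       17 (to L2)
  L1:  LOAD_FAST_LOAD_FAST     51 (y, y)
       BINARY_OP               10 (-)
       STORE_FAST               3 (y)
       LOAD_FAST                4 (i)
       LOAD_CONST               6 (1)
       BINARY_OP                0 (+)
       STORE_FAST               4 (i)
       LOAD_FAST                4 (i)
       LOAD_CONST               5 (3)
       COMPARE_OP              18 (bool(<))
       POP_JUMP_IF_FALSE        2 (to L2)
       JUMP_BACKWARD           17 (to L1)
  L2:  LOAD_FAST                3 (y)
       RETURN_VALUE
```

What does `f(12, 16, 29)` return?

0

LOAD_CONST → push 32. Stack: [32]
LOAD_FAST a → push 12. Stack: [32, 12]
LOAD_CONST → push 4. Stack: [32, 12, 4]
BINARY_OP << → 12 << 4 = 192. Stack: [32, 192]
BINARY_OP - → 32 - 192 = -160. Stack: [-160]
STORE_FAST y → y=-160. Stack: []
LOAD_FAST c → push 29. Stack: [29]
LOAD_CONST → push 9. Stack: [29, 9]
BINARY_OP | → 29 | 9 = 29. Stack: [29]
STORE_FAST y → y=29. Stack: []
LOAD_CONST → push 0. Stack: [0]
STORE_FAST i → i=0. Stack: []
LOAD_FAST i → push 0. Stack: [0]
LOAD_CONST → push 3. Stack: [0, 3]
COMPARE_OP bool(<) → 0 vs 3 = True. Stack: [True]
POP_JUMP_IF_FALSE → pop True; no jump. Stack: []
LOAD_FAST_LOAD_FAST y,y → push 29,29. Stack: [29, 29]
BINARY_OP - → 29 - 29 = 0. Stack: [0]
STORE_FAST y → y=0. Stack: []
LOAD_FAST i → push 0. Stack: [0]
LOAD_CONST → push 1. Stack: [0, 1]
BINARY_OP + → 0 + 1 = 1. Stack: [1]
STORE_FAST i → i=1. Stack: []
LOAD_FAST i → push 1. Stack: [1]
LOAD_CONST → push 3. Stack: [1, 3]
COMPARE_OP bool(<) → 1 vs 3 = True. Stack: [True]
POP_JUMP_IF_FALSE → pop True; no jump. Stack: []
LOAD_FAST_LOAD_FAST y,y → push 0,0. Stack: [0, 0]
BINARY_OP - → 0 - 0 = 0. Stack: [0]
STORE_FAST y → y=0. Stack: []
LOAD_FAST i → push 1. Stack: [1]
LOAD_CONST → push 1. Stack: [1, 1]
BINARY_OP + → 1 + 1 = 2. Stack: [2]
STORE_FAST i → i=2. Stack: []
LOAD_FAST i → push 2. Stack: [2]
LOAD_CONST → push 3. Stack: [2, 3]
COMPARE_OP bool(<) → 2 vs 3 = True. Stack: [True]
POP_JUMP_IF_FALSE → pop True; no jump. Stack: []
LOAD_FAST_LOAD_FAST y,y → push 0,0. Stack: [0, 0]
BINARY_OP - → 0 - 0 = 0. Stack: [0]
STORE_FAST y → y=0. Stack: []
LOAD_FAST i → push 2. Stack: [2]
LOAD_CONST → push 1. Stack: [2, 1]
BINARY_OP + → 2 + 1 = 3. Stack: [3]
STORE_FAST i → i=3. Stack: []
LOAD_FAST i → push 3. Stack: [3]
LOAD_CONST → push 3. Stack: [3, 3]
COMPARE_OP bool(<) → 3 vs 3 = False. Stack: [False]
POP_JUMP_IF_FALSE → pop False; jump. Stack: []
LOAD_FAST y → push 0. Stack: [0]
RETURN_VALUE → return 0.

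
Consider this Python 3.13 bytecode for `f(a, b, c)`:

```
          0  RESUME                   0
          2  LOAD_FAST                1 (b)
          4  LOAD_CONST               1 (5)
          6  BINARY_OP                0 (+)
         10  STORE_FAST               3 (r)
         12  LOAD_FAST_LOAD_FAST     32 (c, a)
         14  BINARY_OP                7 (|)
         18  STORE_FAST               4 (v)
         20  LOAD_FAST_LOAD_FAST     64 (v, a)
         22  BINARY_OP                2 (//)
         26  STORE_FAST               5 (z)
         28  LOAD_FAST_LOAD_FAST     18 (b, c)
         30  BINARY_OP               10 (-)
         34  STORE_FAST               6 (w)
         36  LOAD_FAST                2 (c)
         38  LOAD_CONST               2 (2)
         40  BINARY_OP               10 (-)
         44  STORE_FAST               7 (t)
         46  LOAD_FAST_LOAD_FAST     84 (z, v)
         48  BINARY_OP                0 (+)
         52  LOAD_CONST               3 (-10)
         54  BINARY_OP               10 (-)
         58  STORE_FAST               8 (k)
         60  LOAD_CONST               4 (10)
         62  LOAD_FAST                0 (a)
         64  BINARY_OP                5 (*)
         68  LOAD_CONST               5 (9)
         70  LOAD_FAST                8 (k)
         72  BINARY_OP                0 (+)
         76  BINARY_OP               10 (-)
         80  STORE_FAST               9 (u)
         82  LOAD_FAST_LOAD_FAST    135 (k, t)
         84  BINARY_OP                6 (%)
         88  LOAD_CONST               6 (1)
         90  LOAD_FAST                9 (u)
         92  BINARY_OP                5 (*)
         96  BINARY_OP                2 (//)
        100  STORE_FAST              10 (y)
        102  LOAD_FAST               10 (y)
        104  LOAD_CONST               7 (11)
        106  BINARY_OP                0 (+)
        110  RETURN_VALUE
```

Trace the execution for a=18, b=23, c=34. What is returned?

11

LOAD_FAST b → push 23. Stack: [23]
LOAD_CONST → push 5. Stack: [23, 5]
BINARY_OP + → 23 + 5 = 28. Stack: [28]
STORE_FAST r → r=28. Stack: []
LOAD_FAST_LOAD_FAST c,a → push 34,18. Stack: [34, 18]
BINARY_OP | → 34 | 18 = 50. Stack: [50]
STORE_FAST v → v=50. Stack: []
LOAD_FAST_LOAD_FAST v,a → push 50,18. Stack: [50, 18]
BINARY_OP // → 50 // 18 = 2. Stack: [2]
STORE_FAST z → z=2. Stack: []
LOAD_FAST_LOAD_FAST b,c → push 23,34. Stack: [23, 34]
BINARY_OP - → 23 - 34 = -11. Stack: [-11]
STORE_FAST w → w=-11. Stack: []
LOAD_FAST c → push 34. Stack: [34]
LOAD_CONST → push 2. Stack: [34, 2]
BINARY_OP - → 34 - 2 = 32. Stack: [32]
STORE_FAST t → t=32. Stack: []
LOAD_FAST_LOAD_FAST z,v → push 2,50. Stack: [2, 50]
BINARY_OP + → 2 + 50 = 52. Stack: [52]
LOAD_CONST → push -10. Stack: [52, -10]
BINARY_OP - → 52 - -10 = 62. Stack: [62]
STORE_FAST k → k=62. Stack: []
LOAD_CONST → push 10. Stack: [10]
LOAD_FAST a → push 18. Stack: [10, 18]
BINARY_OP * → 10 * 18 = 180. Stack: [180]
LOAD_CONST → push 9. Stack: [180, 9]
LOAD_FAST k → push 62. Stack: [180, 9, 62]
BINARY_OP + → 9 + 62 = 71. Stack: [180, 71]
BINARY_OP - → 180 - 71 = 109. Stack: [109]
STORE_FAST u → u=109. Stack: []
LOAD_FAST_LOAD_FAST k,t → push 62,32. Stack: [62, 32]
BINARY_OP % → 62 % 32 = 30. Stack: [30]
LOAD_CONST → push 1. Stack: [30, 1]
LOAD_FAST u → push 109. Stack: [30, 1, 109]
BINARY_OP * → 1 * 109 = 109. Stack: [30, 109]
BINARY_OP // → 30 // 109 = 0. Stack: [0]
STORE_FAST y → y=0. Stack: []
LOAD_FAST y → push 0. Stack: [0]
LOAD_CONST → push 11. Stack: [0, 11]
BINARY_OP + → 0 + 11 = 11. Stack: [11]
RETURN_VALUE → return 11.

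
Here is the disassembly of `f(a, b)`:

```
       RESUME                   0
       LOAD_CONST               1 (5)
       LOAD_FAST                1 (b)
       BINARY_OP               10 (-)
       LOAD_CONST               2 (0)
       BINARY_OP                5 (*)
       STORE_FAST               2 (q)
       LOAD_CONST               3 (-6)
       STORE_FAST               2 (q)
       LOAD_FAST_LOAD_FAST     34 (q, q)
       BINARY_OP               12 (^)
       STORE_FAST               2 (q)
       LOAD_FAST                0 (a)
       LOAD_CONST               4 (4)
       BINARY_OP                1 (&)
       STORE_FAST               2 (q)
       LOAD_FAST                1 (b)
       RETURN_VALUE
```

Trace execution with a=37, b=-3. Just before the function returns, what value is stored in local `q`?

LOAD_CONST → push 5. Stack: [5]
LOAD_FAST b → push -3. Stack: [5, -3]
BINARY_OP - → 5 - -3 = 8. Stack: [8]
LOAD_CONST → push 0. Stack: [8, 0]
BINARY_OP * → 8 * 0 = 0. Stack: [0]
STORE_FAST q → q=0. Stack: []
LOAD_CONST → push -6. Stack: [-6]
STORE_FAST q → q=-6. Stack: []
LOAD_FAST_LOAD_FAST q,q → push -6,-6. Stack: [-6, -6]
BINARY_OP ^ → -6 ^ -6 = 0. Stack: [0]
STORE_FAST q → q=0. Stack: []
LOAD_FAST a → push 37. Stack: [37]
LOAD_CONST → push 4. Stack: [37, 4]
BINARY_OP & → 37 & 4 = 4. Stack: [4]
STORE_FAST q → q=4. Stack: []
LOAD_FAST b → push -3. Stack: [-3]
RETURN_VALUE → return -3.

4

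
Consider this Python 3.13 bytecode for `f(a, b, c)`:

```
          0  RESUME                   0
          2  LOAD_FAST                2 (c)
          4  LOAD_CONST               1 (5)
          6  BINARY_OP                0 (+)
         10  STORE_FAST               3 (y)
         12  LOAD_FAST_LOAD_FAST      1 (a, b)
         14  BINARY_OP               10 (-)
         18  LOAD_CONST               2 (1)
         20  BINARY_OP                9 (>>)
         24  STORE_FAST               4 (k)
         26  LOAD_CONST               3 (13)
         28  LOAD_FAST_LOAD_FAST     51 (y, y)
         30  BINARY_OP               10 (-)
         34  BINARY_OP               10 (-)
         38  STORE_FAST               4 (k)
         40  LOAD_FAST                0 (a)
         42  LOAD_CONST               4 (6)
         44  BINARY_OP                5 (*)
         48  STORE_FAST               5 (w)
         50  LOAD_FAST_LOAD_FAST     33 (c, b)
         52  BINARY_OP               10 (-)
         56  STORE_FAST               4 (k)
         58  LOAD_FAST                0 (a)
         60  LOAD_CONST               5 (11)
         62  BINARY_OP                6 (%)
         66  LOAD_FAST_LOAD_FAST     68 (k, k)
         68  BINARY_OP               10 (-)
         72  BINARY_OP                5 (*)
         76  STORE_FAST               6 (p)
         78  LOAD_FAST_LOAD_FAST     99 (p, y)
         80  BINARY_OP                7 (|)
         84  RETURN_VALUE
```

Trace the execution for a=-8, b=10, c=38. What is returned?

43

LOAD_FAST c → push 38. Stack: [38]
LOAD_CONST → push 5. Stack: [38, 5]
BINARY_OP + → 38 + 5 = 43. Stack: [43]
STORE_FAST y → y=43. Stack: []
LOAD_FAST_LOAD_FAST a,b → push -8,10. Stack: [-8, 10]
BINARY_OP - → -8 - 10 = -18. Stack: [-18]
LOAD_CONST → push 1. Stack: [-18, 1]
BINARY_OP >> → -18 >> 1 = -9. Stack: [-9]
STORE_FAST k → k=-9. Stack: []
LOAD_CONST → push 13. Stack: [13]
LOAD_FAST_LOAD_FAST y,y → push 43,43. Stack: [13, 43, 43]
BINARY_OP - → 43 - 43 = 0. Stack: [13, 0]
BINARY_OP - → 13 - 0 = 13. Stack: [13]
STORE_FAST k → k=13. Stack: []
LOAD_FAST a → push -8. Stack: [-8]
LOAD_CONST → push 6. Stack: [-8, 6]
BINARY_OP * → -8 * 6 = -48. Stack: [-48]
STORE_FAST w → w=-48. Stack: []
LOAD_FAST_LOAD_FAST c,b → push 38,10. Stack: [38, 10]
BINARY_OP - → 38 - 10 = 28. Stack: [28]
STORE_FAST k → k=28. Stack: []
LOAD_FAST a → push -8. Stack: [-8]
LOAD_CONST → push 11. Stack: [-8, 11]
BINARY_OP % → -8 % 11 = 3. Stack: [3]
LOAD_FAST_LOAD_FAST k,k → push 28,28. Stack: [3, 28, 28]
BINARY_OP - → 28 - 28 = 0. Stack: [3, 0]
BINARY_OP * → 3 * 0 = 0. Stack: [0]
STORE_FAST p → p=0. Stack: []
LOAD_FAST_LOAD_FAST p,y → push 0,43. Stack: [0, 43]
BINARY_OP | → 0 | 43 = 43. Stack: [43]
RETURN_VALUE → return 43.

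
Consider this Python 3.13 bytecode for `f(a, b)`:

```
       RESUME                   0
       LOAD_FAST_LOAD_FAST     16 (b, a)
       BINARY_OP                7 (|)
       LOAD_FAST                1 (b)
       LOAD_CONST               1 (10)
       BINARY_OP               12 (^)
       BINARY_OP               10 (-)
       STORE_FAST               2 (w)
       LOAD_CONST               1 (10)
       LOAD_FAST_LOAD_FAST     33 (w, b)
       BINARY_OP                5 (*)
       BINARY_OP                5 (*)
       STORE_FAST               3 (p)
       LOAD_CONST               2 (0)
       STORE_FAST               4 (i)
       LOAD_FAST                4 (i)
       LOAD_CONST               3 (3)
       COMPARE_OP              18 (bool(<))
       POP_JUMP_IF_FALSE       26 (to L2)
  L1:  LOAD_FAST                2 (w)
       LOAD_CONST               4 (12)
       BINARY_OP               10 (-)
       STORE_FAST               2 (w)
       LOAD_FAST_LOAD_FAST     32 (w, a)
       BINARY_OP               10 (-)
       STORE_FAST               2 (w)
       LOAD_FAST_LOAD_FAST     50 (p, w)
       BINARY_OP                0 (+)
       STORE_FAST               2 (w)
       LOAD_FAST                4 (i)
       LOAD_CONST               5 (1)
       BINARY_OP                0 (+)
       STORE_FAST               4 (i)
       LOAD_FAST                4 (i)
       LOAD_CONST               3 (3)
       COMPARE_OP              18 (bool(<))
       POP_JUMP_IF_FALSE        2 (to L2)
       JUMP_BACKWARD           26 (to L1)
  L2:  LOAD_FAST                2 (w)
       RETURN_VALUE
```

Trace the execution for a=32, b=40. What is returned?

LOAD_FAST_LOAD_FAST b,a → push 40,32
BINARY_OP | → 40 | 32 = 40
LOAD_FAST b → push 40
LOAD_CONST → push 10
BINARY_OP ^ → 40 ^ 10 = 34
BINARY_OP - → 40 - 34 = 6
STORE_FAST w → w=6
LOAD_CONST → push 10
LOAD_FAST_LOAD_FAST w,b → push 6,40
BINARY_OP * → 6 * 40 = 240
BINARY_OP * → 10 * 240 = 2400
STORE_FAST p → p=2400
LOAD_CONST → push 0
STORE_FAST i → i=0
LOAD_FAST i → push 0
LOAD_CONST → push 3
COMPARE_OP bool(<) → 0 vs 3 = True
POP_JUMP_IF_FALSE → pop True; no jump
LOAD_FAST w → push 6
LOAD_CONST → push 12
BINARY_OP - → 6 - 12 = -6
STORE_FAST w → w=-6
LOAD_FAST_LOAD_FAST w,a → push -6,32
BINARY_OP - → -6 - 32 = -38
STORE_FAST w → w=-38
LOAD_FAST_LOAD_FAST p,w → push 2400,-38
BINARY_OP + → 2400 + -38 = 2362
STORE_FAST w → w=2362
LOAD_FAST i → push 0
LOAD_CONST → push 1
BINARY_OP + → 0 + 1 = 1
STORE_FAST i → i=1
LOAD_FAST i → push 1
LOAD_CONST → push 3
COMPARE_OP bool(<) → 1 vs 3 = True
POP_JUMP_IF_FALSE → pop True; no jump
LOAD_FAST w → push 2362
LOAD_CONST → push 12
BINARY_OP - → 2362 - 12 = 2350
STORE_FAST w → w=2350
LOAD_FAST_LOAD_FAST w,a → push 2350,32
BINARY_OP - → 2350 - 32 = 2318
STORE_FAST w → w=2318
LOAD_FAST_LOAD_FAST p,w → push 2400,2318
BINARY_OP + → 2400 + 2318 = 4718
STORE_FAST w → w=4718
LOAD_FAST i → push 1
LOAD_CONST → push 1
BINARY_OP + → 1 + 1 = 2
STORE_FAST i → i=2
LOAD_FAST i → push 2
LOAD_CONST → push 3
COMPARE_OP bool(<) → 2 vs 3 = True
POP_JUMP_IF_FALSE → pop True; no jump
LOAD_FAST w → push 4718
LOAD_CONST → push 12
BINARY_OP - → 4718 - 12 = 4706
STORE_FAST w → w=4706
LOAD_FAST_LOAD_FAST w,a → push 4706,32
BINARY_OP - → 4706 - 32 = 4674
STORE_FAST w → w=4674
LOAD_FAST_LOAD_FAST p,w → push 2400,4674
BINARY_OP + → 2400 + 4674 = 7074
STORE_FAST w → w=7074
LOAD_FAST i → push 2
LOAD_CONST → push 1
BINARY_OP + → 2 + 1 = 3
STORE_FAST i → i=3
LOAD_FAST i → push 3
LOAD_CONST → push 3
COMPARE_OP bool(<) → 3 vs 3 = False
POP_JUMP_IF_FALSE → pop False; jump
LOAD_FAST w → push 7074
RETURN_VALUE → return 7074.

7074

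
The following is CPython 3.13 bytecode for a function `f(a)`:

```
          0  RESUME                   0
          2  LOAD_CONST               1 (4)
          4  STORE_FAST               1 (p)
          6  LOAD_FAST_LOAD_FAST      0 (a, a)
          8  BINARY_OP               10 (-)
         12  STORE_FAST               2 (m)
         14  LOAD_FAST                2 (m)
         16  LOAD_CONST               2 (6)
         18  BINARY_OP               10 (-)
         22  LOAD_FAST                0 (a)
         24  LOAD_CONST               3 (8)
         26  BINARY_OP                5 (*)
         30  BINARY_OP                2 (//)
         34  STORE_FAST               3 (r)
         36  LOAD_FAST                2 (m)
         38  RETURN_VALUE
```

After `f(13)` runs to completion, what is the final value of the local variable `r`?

LOAD_CONST → push 4. Stack: [4]
STORE_FAST p → p=4. Stack: []
LOAD_FAST_LOAD_FAST a,a → push 13,13. Stack: [13, 13]
BINARY_OP - → 13 - 13 = 0. Stack: [0]
STORE_FAST m → m=0. Stack: []
LOAD_FAST m → push 0. Stack: [0]
LOAD_CONST → push 6. Stack: [0, 6]
BINARY_OP - → 0 - 6 = -6. Stack: [-6]
LOAD_FAST a → push 13. Stack: [-6, 13]
LOAD_CONST → push 8. Stack: [-6, 13, 8]
BINARY_OP * → 13 * 8 = 104. Stack: [-6, 104]
BINARY_OP // → -6 // 104 = -1. Stack: [-1]
STORE_FAST r → r=-1. Stack: []
LOAD_FAST m → push 0. Stack: [0]
RETURN_VALUE → return 0.

-1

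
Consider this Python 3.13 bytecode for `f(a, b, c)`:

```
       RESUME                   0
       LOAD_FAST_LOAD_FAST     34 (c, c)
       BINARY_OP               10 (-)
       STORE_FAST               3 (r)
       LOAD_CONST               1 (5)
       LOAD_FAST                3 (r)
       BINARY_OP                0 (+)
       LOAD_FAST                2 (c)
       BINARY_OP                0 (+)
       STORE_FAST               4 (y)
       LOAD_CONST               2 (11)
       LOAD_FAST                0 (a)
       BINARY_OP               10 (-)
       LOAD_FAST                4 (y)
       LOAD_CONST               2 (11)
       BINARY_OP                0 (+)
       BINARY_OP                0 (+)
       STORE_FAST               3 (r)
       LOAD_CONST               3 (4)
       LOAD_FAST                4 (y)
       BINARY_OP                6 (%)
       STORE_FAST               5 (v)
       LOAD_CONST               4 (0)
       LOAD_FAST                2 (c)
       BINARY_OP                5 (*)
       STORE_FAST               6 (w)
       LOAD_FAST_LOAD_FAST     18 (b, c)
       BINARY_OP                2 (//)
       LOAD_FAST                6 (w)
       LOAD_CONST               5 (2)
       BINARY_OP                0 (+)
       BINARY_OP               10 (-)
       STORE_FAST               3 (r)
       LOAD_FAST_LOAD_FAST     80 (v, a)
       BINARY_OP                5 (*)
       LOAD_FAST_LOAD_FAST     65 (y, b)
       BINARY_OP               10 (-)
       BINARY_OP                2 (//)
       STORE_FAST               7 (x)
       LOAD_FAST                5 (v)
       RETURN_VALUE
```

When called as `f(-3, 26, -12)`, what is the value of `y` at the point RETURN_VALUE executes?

LOAD_FAST_LOAD_FAST c,c → push -12,-12. Stack: [-12, -12]
BINARY_OP - → -12 - -12 = 0. Stack: [0]
STORE_FAST r → r=0. Stack: []
LOAD_CONST → push 5. Stack: [5]
LOAD_FAST r → push 0. Stack: [5, 0]
BINARY_OP + → 5 + 0 = 5. Stack: [5]
LOAD_FAST c → push -12. Stack: [5, -12]
BINARY_OP + → 5 + -12 = -7. Stack: [-7]
STORE_FAST y → y=-7. Stack: []
LOAD_CONST → push 11. Stack: [11]
LOAD_FAST a → push -3. Stack: [11, -3]
BINARY_OP - → 11 - -3 = 14. Stack: [14]
LOAD_FAST y → push -7. Stack: [14, -7]
LOAD_CONST → push 11. Stack: [14, -7, 11]
BINARY_OP + → -7 + 11 = 4. Stack: [14, 4]
BINARY_OP + → 14 + 4 = 18. Stack: [18]
STORE_FAST r → r=18. Stack: []
LOAD_CONST → push 4. Stack: [4]
LOAD_FAST y → push -7. Stack: [4, -7]
BINARY_OP % → 4 % -7 = -3. Stack: [-3]
STORE_FAST v → v=-3. Stack: []
LOAD_CONST → push 0. Stack: [0]
LOAD_FAST c → push -12. Stack: [0, -12]
BINARY_OP * → 0 * -12 = 0. Stack: [0]
STORE_FAST w → w=0. Stack: []
LOAD_FAST_LOAD_FAST b,c → push 26,-12. Stack: [26, -12]
BINARY_OP // → 26 // -12 = -3. Stack: [-3]
LOAD_FAST w → push 0. Stack: [-3, 0]
LOAD_CONST → push 2. Stack: [-3, 0, 2]
BINARY_OP + → 0 + 2 = 2. Stack: [-3, 2]
BINARY_OP - → -3 - 2 = -5. Stack: [-5]
STORE_FAST r → r=-5. Stack: []
LOAD_FAST_LOAD_FAST v,a → push -3,-3. Stack: [-3, -3]
BINARY_OP * → -3 * -3 = 9. Stack: [9]
LOAD_FAST_LOAD_FAST y,b → push -7,26. Stack: [9, -7, 26]
BINARY_OP - → -7 - 26 = -33. Stack: [9, -33]
BINARY_OP // → 9 // -33 = -1. Stack: [-1]
STORE_FAST x → x=-1. Stack: []
LOAD_FAST v → push -3. Stack: [-3]
RETURN_VALUE → return -3.

-7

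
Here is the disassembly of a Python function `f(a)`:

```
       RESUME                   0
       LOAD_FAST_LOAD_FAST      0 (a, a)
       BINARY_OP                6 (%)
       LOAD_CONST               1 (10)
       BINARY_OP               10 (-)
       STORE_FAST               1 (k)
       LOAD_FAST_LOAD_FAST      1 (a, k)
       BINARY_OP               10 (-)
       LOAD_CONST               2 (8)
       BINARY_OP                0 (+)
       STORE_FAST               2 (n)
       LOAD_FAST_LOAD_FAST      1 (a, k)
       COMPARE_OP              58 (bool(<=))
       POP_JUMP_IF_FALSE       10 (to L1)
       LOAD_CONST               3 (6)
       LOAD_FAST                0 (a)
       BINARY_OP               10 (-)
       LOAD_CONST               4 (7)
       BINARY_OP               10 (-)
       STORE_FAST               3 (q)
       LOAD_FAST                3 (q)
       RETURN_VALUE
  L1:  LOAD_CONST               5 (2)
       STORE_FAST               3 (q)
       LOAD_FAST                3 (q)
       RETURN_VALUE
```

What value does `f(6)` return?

LOAD_FAST_LOAD_FAST a,a → push 6,6. Stack: [6, 6]
BINARY_OP % → 6 % 6 = 0. Stack: [0]
LOAD_CONST → push 10. Stack: [0, 10]
BINARY_OP - → 0 - 10 = -10. Stack: [-10]
STORE_FAST k → k=-10. Stack: []
LOAD_FAST_LOAD_FAST a,k → push 6,-10. Stack: [6, -10]
BINARY_OP - → 6 - -10 = 16. Stack: [16]
LOAD_CONST → push 8. Stack: [16, 8]
BINARY_OP + → 16 + 8 = 24. Stack: [24]
STORE_FAST n → n=24. Stack: []
LOAD_FAST_LOAD_FAST a,k → push 6,-10. Stack: [6, -10]
COMPARE_OP bool(<=) → 6 vs -10 = False. Stack: [False]
POP_JUMP_IF_FALSE → pop False; jump. Stack: []
LOAD_CONST → push 2. Stack: [2]
STORE_FAST q → q=2. Stack: []
LOAD_FAST q → push 2. Stack: [2]
RETURN_VALUE → return 2.

2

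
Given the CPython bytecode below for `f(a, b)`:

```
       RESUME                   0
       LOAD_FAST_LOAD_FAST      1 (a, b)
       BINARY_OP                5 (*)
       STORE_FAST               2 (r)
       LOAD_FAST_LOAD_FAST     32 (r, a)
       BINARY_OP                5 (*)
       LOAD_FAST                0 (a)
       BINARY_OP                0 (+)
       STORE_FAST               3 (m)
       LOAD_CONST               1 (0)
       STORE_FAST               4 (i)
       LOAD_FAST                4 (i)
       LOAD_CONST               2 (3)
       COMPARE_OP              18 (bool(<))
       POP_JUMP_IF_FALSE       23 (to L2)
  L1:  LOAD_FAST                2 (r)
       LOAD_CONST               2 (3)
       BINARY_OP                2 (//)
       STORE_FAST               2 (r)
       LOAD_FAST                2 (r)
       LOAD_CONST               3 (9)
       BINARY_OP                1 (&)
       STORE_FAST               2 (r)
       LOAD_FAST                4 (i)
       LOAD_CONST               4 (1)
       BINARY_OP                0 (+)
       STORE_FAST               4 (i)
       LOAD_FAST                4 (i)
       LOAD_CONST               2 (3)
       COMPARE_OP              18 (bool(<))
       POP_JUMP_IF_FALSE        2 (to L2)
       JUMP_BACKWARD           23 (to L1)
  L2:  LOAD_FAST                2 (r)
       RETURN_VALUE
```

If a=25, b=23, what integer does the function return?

LOAD_FAST_LOAD_FAST a,b → push 25,23. Stack: [25, 23]
BINARY_OP * → 25 * 23 = 575. Stack: [575]
STORE_FAST r → r=575. Stack: []
LOAD_FAST_LOAD_FAST r,a → push 575,25. Stack: [575, 25]
BINARY_OP * → 575 * 25 = 14375. Stack: [14375]
LOAD_FAST a → push 25. Stack: [14375, 25]
BINARY_OP + → 14375 + 25 = 14400. Stack: [14400]
STORE_FAST m → m=14400. Stack: []
LOAD_CONST → push 0. Stack: [0]
STORE_FAST i → i=0. Stack: []
LOAD_FAST i → push 0. Stack: [0]
LOAD_CONST → push 3. Stack: [0, 3]
COMPARE_OP bool(<) → 0 vs 3 = True. Stack: [True]
POP_JUMP_IF_FALSE → pop True; no jump. Stack: []
LOAD_FAST r → push 575. Stack: [575]
LOAD_CONST → push 3. Stack: [575, 3]
BINARY_OP // → 575 // 3 = 191. Stack: [191]
STORE_FAST r → r=191. Stack: []
LOAD_FAST r → push 191. Stack: [191]
LOAD_CONST → push 9. Stack: [191, 9]
BINARY_OP & → 191 & 9 = 9. Stack: [9]
STORE_FAST r → r=9. Stack: []
LOAD_FAST i → push 0. Stack: [0]
LOAD_CONST → push 1. Stack: [0, 1]
BINARY_OP + → 0 + 1 = 1. Stack: [1]
STORE_FAST i → i=1. Stack: []
LOAD_FAST i → push 1. Stack: [1]
LOAD_CONST → push 3. Stack: [1, 3]
COMPARE_OP bool(<) → 1 vs 3 = True. Stack: [True]
POP_JUMP_IF_FALSE → pop True; no jump. Stack: []
LOAD_FAST r → push 9. Stack: [9]
LOAD_CONST → push 3. Stack: [9, 3]
BINARY_OP // → 9 // 3 = 3. Stack: [3]
STORE_FAST r → r=3. Stack: []
LOAD_FAST r → push 3. Stack: [3]
LOAD_CONST → push 9. Stack: [3, 9]
BINARY_OP & → 3 & 9 = 1. Stack: [1]
STORE_FAST r → r=1. Stack: []
LOAD_FAST i → push 1. Stack: [1]
LOAD_CONST → push 1. Stack: [1, 1]
BINARY_OP + → 1 + 1 = 2. Stack: [2]
STORE_FAST i → i=2. Stack: []
LOAD_FAST i → push 2. Stack: [2]
LOAD_CONST → push 3. Stack: [2, 3]
COMPARE_OP bool(<) → 2 vs 3 = True. Stack: [True]
POP_JUMP_IF_FALSE → pop True; no jump. Stack: []
LOAD_FAST r → push 1. Stack: [1]
LOAD_CONST → push 3. Stack: [1, 3]
BINARY_OP // → 1 // 3 = 0. Stack: [0]
STORE_FAST r → r=0. Stack: []
LOAD_FAST r → push 0. Stack: [0]
LOAD_CONST → push 9. Stack: [0, 9]
BINARY_OP & → 0 & 9 = 0. Stack: [0]
STORE_FAST r → r=0. Stack: []
LOAD_FAST i → push 2. Stack: [2]
LOAD_CONST → push 1. Stack: [2, 1]
BINARY_OP + → 2 + 1 = 3. Stack: [3]
STORE_FAST i → i=3. Stack: []
LOAD_FAST i → push 3. Stack: [3]
LOAD_CONST → push 3. Stack: [3, 3]
COMPARE_OP bool(<) → 3 vs 3 = False. Stack: [False]
POP_JUMP_IF_FALSE → pop False; jump. Stack: []
LOAD_FAST r → push 0. Stack: [0]
RETURN_VALUE → return 0.

0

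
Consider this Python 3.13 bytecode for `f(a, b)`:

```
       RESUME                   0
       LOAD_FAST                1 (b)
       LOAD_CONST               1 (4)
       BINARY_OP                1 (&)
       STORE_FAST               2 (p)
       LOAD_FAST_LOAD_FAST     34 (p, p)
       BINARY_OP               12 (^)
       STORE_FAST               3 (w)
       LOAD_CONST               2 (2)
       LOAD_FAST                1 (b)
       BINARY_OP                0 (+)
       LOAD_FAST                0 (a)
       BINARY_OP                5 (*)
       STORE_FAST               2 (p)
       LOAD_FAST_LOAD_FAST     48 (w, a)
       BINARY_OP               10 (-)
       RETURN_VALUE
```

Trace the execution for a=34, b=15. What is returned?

-34

LOAD_FAST b → push 15. Stack: [15]
LOAD_CONST → push 4. Stack: [15, 4]
BINARY_OP & → 15 & 4 = 4. Stack: [4]
STORE_FAST p → p=4. Stack: []
LOAD_FAST_LOAD_FAST p,p → push 4,4. Stack: [4, 4]
BINARY_OP ^ → 4 ^ 4 = 0. Stack: [0]
STORE_FAST w → w=0. Stack: []
LOAD_CONST → push 2. Stack: [2]
LOAD_FAST b → push 15. Stack: [2, 15]
BINARY_OP + → 2 + 15 = 17. Stack: [17]
LOAD_FAST a → push 34. Stack: [17, 34]
BINARY_OP * → 17 * 34 = 578. Stack: [578]
STORE_FAST p → p=578. Stack: []
LOAD_FAST_LOAD_FAST w,a → push 0,34. Stack: [0, 34]
BINARY_OP - → 0 - 34 = -34. Stack: [-34]
RETURN_VALUE → return -34.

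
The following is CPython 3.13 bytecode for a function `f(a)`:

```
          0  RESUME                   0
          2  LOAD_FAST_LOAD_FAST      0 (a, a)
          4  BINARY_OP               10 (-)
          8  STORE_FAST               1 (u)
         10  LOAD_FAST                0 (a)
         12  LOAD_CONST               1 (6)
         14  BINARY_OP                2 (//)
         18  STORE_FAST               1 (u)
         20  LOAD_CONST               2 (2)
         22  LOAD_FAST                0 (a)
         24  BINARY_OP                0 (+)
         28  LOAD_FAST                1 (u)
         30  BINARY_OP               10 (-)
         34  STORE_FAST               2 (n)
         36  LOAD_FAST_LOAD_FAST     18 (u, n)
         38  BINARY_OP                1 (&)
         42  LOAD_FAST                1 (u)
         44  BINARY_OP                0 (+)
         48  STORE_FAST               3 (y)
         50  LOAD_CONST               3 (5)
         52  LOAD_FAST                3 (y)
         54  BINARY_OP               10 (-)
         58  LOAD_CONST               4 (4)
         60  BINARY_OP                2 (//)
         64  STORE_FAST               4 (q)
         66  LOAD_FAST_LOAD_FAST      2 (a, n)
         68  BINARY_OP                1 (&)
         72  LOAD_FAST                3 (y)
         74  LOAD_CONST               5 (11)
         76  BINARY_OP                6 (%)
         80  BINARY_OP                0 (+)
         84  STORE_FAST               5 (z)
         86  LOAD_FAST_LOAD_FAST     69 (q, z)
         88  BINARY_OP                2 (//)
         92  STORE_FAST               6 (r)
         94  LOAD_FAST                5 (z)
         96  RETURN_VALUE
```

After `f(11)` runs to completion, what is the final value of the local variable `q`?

LOAD_FAST_LOAD_FAST a,a → push 11,11. Stack: [11, 11]
BINARY_OP - → 11 - 11 = 0. Stack: [0]
STORE_FAST u → u=0. Stack: []
LOAD_FAST a → push 11. Stack: [11]
LOAD_CONST → push 6. Stack: [11, 6]
BINARY_OP // → 11 // 6 = 1. Stack: [1]
STORE_FAST u → u=1. Stack: []
LOAD_CONST → push 2. Stack: [2]
LOAD_FAST a → push 11. Stack: [2, 11]
BINARY_OP + → 2 + 11 = 13. Stack: [13]
LOAD_FAST u → push 1. Stack: [13, 1]
BINARY_OP - → 13 - 1 = 12. Stack: [12]
STORE_FAST n → n=12. Stack: []
LOAD_FAST_LOAD_FAST u,n → push 1,12. Stack: [1, 12]
BINARY_OP & → 1 & 12 = 0. Stack: [0]
LOAD_FAST u → push 1. Stack: [0, 1]
BINARY_OP + → 0 + 1 = 1. Stack: [1]
STORE_FAST y → y=1. Stack: []
LOAD_CONST → push 5. Stack: [5]
LOAD_FAST y → push 1. Stack: [5, 1]
BINARY_OP - → 5 - 1 = 4. Stack: [4]
LOAD_CONST → push 4. Stack: [4, 4]
BINARY_OP // → 4 // 4 = 1. Stack: [1]
STORE_FAST q → q=1. Stack: []
LOAD_FAST_LOAD_FAST a,n → push 11,12. Stack: [11, 12]
BINARY_OP & → 11 & 12 = 8. Stack: [8]
LOAD_FAST y → push 1. Stack: [8, 1]
LOAD_CONST → push 11. Stack: [8, 1, 11]
BINARY_OP % → 1 % 11 = 1. Stack: [8, 1]
BINARY_OP + → 8 + 1 = 9. Stack: [9]
STORE_FAST z → z=9. Stack: []
LOAD_FAST_LOAD_FAST q,z → push 1,9. Stack: [1, 9]
BINARY_OP // → 1 // 9 = 0. Stack: [0]
STORE_FAST r → r=0. Stack: []
LOAD_FAST z → push 9. Stack: [9]
RETURN_VALUE → return 9.

1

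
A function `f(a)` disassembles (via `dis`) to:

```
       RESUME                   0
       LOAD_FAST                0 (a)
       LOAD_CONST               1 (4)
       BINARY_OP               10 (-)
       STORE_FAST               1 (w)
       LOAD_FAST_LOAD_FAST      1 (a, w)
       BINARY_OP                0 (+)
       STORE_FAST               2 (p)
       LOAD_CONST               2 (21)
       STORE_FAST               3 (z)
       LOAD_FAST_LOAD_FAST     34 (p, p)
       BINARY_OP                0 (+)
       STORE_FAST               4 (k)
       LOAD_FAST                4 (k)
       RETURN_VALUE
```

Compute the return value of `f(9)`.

LOAD_FAST a → push 9. Stack: [9]
LOAD_CONST → push 4. Stack: [9, 4]
BINARY_OP - → 9 - 4 = 5. Stack: [5]
STORE_FAST w → w=5. Stack: []
LOAD_FAST_LOAD_FAST a,w → push 9,5. Stack: [9, 5]
BINARY_OP + → 9 + 5 = 14. Stack: [14]
STORE_FAST p → p=14. Stack: []
LOAD_CONST → push 21. Stack: [21]
STORE_FAST z → z=21. Stack: []
LOAD_FAST_LOAD_FAST p,p → push 14,14. Stack: [14, 14]
BINARY_OP + → 14 + 14 = 28. Stack: [28]
STORE_FAST k → k=28. Stack: []
LOAD_FAST k → push 28. Stack: [28]
RETURN_VALUE → return 28.

28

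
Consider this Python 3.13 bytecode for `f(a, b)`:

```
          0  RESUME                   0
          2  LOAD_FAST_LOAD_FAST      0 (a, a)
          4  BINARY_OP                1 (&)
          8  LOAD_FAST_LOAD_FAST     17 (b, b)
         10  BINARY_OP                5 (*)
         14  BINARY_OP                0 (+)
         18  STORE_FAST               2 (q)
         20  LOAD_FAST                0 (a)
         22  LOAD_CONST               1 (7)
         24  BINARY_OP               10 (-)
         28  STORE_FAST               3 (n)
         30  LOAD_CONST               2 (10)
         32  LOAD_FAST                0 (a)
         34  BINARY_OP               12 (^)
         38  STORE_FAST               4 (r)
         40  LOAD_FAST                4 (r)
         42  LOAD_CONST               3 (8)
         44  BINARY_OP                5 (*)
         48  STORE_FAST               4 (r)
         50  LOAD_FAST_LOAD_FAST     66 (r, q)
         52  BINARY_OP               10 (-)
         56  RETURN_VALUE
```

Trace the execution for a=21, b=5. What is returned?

LOAD_FAST_LOAD_FAST a,a → push 21,21. Stack: [21, 21]
BINARY_OP & → 21 & 21 = 21. Stack: [21]
LOAD_FAST_LOAD_FAST b,b → push 5,5. Stack: [21, 5, 5]
BINARY_OP * → 5 * 5 = 25. Stack: [21, 25]
BINARY_OP + → 21 + 25 = 46. Stack: [46]
STORE_FAST q → q=46. Stack: []
LOAD_FAST a → push 21. Stack: [21]
LOAD_CONST → push 7. Stack: [21, 7]
BINARY_OP - → 21 - 7 = 14. Stack: [14]
STORE_FAST n → n=14. Stack: []
LOAD_CONST → push 10. Stack: [10]
LOAD_FAST a → push 21. Stack: [10, 21]
BINARY_OP ^ → 10 ^ 21 = 31. Stack: [31]
STORE_FAST r → r=31. Stack: []
LOAD_FAST r → push 31. Stack: [31]
LOAD_CONST → push 8. Stack: [31, 8]
BINARY_OP * → 31 * 8 = 248. Stack: [248]
STORE_FAST r → r=248. Stack: []
LOAD_FAST_LOAD_FAST r,q → push 248,46. Stack: [248, 46]
BINARY_OP - → 248 - 46 = 202. Stack: [202]
RETURN_VALUE → return 202.

202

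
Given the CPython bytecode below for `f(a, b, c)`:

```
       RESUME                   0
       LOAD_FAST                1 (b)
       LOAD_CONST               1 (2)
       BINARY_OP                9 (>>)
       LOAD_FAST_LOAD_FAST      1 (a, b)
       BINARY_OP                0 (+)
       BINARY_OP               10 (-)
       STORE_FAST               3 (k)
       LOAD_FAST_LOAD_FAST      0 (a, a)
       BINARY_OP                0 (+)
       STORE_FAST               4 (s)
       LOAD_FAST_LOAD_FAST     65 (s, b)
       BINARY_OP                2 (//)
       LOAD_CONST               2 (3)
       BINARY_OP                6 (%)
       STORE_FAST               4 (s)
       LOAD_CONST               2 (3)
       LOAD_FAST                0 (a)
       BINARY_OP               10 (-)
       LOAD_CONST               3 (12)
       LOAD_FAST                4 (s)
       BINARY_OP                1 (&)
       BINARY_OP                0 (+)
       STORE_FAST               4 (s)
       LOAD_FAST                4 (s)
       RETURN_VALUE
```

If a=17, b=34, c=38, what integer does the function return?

-14

LOAD_FAST b → push 34. Stack: [34]
LOAD_CONST → push 2. Stack: [34, 2]
BINARY_OP >> → 34 >> 2 = 8. Stack: [8]
LOAD_FAST_LOAD_FAST a,b → push 17,34. Stack: [8, 17, 34]
BINARY_OP + → 17 + 34 = 51. Stack: [8, 51]
BINARY_OP - → 8 - 51 = -43. Stack: [-43]
STORE_FAST k → k=-43. Stack: []
LOAD_FAST_LOAD_FAST a,a → push 17,17. Stack: [17, 17]
BINARY_OP + → 17 + 17 = 34. Stack: [34]
STORE_FAST s → s=34. Stack: []
LOAD_FAST_LOAD_FAST s,b → push 34,34. Stack: [34, 34]
BINARY_OP // → 34 // 34 = 1. Stack: [1]
LOAD_CONST → push 3. Stack: [1, 3]
BINARY_OP % → 1 % 3 = 1. Stack: [1]
STORE_FAST s → s=1. Stack: []
LOAD_CONST → push 3. Stack: [3]
LOAD_FAST a → push 17. Stack: [3, 17]
BINARY_OP - → 3 - 17 = -14. Stack: [-14]
LOAD_CONST → push 12. Stack: [-14, 12]
LOAD_FAST s → push 1. Stack: [-14, 12, 1]
BINARY_OP & → 12 & 1 = 0. Stack: [-14, 0]
BINARY_OP + → -14 + 0 = -14. Stack: [-14]
STORE_FAST s → s=-14. Stack: []
LOAD_FAST s → push -14. Stack: [-14]
RETURN_VALUE → return -14.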